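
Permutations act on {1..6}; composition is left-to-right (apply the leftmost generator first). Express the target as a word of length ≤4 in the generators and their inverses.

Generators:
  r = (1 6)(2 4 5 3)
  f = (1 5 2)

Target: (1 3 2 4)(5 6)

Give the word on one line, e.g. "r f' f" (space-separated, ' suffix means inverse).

  after f': (1 2 5)
  after r': (1 3 5 6)(2 4)
  after f': (1 3)(2 4 5 6)
  after f': (1 3 2 4)(5 6)

f' r' f' f'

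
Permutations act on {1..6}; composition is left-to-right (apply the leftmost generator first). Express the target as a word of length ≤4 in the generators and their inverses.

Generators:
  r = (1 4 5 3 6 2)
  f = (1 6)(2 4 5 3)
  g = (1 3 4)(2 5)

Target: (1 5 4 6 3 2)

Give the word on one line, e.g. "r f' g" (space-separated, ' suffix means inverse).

g f' g' g'

  after g: (1 3 4)(2 5)
  after f': (1 5 3 2 4 6)
  after g': (1 2 3 5)(4 6)
  after g': (1 5 4 6 3 2)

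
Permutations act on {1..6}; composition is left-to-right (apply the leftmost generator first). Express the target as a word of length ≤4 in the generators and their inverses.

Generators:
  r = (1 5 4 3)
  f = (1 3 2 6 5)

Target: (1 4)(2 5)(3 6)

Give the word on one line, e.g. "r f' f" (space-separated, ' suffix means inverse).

f' r f'

  after f': (1 5 6 2 3)
  after r: (1 4 3 5 6 2)
  after f': (1 4)(2 5)(3 6)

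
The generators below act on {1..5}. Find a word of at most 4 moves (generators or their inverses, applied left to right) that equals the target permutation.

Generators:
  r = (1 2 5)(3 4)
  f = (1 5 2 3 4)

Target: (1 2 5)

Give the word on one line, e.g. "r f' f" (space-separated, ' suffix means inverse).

  after r': (1 5 2)(3 4)
  after r': (1 2 5)

r' r'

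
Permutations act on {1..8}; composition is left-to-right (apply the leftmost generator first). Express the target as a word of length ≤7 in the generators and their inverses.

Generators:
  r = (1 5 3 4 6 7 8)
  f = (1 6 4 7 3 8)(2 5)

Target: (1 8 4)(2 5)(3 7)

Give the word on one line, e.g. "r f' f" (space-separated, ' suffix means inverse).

  after r: (1 5 3 4 6 7 8)
  after f: (1 2 5 8 6 3 7)
  after f: (1 5)(4 7 6 8)
  after r: (1 3 4 8 6)
  after f: (1 8 4)(2 5)(3 7)

r f f r f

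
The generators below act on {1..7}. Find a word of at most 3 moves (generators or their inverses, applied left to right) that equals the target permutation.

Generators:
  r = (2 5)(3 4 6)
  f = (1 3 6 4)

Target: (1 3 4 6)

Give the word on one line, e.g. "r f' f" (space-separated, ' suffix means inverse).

r f' r'

  after r: (2 5)(3 4 6)
  after f': (1 4 3 6)(2 5)
  after r': (1 3 4 6)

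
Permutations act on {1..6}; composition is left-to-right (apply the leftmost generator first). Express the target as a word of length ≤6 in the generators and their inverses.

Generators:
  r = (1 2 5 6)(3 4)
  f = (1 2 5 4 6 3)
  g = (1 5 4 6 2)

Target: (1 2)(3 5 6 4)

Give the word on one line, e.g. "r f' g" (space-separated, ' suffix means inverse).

f' g' r' f g

  after f': (1 3 6 4 5 2)
  after g': (1 3 4)(5 6)
  after r': (1 4 6 2)
  after f: (1 6 5 4 3)
  after g: (1 2)(3 5 6 4)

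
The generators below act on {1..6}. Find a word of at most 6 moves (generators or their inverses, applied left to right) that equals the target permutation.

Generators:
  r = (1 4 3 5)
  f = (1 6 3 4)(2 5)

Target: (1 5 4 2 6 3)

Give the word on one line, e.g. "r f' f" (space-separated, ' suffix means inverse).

f' r f r' r'

  after f': (1 4 3 6)(2 5)
  after r: (1 3 6 4 5 2)
  after f: (1 4 2 6)
  after r': (2 6 5 3 4)
  after r': (1 5 4 2 6 3)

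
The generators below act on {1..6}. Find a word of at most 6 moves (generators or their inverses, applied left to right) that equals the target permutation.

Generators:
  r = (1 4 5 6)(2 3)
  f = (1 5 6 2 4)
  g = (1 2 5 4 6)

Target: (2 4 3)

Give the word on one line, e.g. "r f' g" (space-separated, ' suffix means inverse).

r g' r' f

  after r: (1 4 5 6)(2 3)
  after g': (1 5 4 2 3)
  after r': (1 4 3 6 5)
  after f: (2 4 3)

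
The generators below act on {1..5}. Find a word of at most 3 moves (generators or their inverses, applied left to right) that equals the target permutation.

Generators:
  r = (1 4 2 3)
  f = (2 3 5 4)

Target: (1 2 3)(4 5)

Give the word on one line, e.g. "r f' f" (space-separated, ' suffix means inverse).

f' r' r'

  after f': (2 4 5 3)
  after r': (1 3 4 5 2)
  after r': (1 2 3)(4 5)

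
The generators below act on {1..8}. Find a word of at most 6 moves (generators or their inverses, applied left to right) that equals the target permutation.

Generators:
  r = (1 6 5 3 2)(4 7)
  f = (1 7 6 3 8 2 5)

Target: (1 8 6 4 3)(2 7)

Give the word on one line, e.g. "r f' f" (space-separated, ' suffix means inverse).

r f r f' r'

  after r: (1 6 5 3 2)(4 7)
  after f: (1 3 5 8 2 7 4 6)
  after r: (1 2 4 5 8)
  after f': (1 8 5 3 6 7)(2 4)
  after r': (1 8 6 4 3)(2 7)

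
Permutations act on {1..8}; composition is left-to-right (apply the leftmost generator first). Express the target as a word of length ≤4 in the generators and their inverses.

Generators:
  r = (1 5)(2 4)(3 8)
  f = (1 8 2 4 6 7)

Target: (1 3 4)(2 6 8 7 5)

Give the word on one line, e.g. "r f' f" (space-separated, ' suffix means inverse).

  after f: (1 8 2 4 6 7)
  after r': (1 3 8 4 6 7 5)
  after f: (1 3 2 4 7 5 8 6)
  after f: (1 3 4)(2 6 8 7 5)

f r' f f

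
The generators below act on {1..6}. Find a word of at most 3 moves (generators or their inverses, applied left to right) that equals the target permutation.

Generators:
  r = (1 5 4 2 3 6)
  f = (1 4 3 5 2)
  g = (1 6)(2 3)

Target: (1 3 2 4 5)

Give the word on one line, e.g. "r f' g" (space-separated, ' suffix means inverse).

f f

  after f: (1 4 3 5 2)
  after f: (1 3 2 4 5)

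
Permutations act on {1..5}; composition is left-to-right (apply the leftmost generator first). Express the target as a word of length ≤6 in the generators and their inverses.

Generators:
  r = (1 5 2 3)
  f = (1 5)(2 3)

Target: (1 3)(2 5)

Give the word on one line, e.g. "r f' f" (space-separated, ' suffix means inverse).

  after f': (1 5)(2 3)
  after r': (3 5)
  after f': (1 5 2 3)
  after r: (1 2)(3 5)
  after f: (1 3)(2 5)

f' r' f' r f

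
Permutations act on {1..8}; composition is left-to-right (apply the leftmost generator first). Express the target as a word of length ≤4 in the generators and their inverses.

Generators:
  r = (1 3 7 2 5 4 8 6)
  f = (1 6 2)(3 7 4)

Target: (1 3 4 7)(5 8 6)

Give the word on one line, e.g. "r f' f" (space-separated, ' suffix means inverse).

r' f r' r'

  after r': (1 6 8 4 5 2 7 3)
  after f: (1 2 4 5)(3 6 8)
  after r': (1 7 3 8)(2 5 6 4)
  after r': (1 3 4 7)(5 8 6)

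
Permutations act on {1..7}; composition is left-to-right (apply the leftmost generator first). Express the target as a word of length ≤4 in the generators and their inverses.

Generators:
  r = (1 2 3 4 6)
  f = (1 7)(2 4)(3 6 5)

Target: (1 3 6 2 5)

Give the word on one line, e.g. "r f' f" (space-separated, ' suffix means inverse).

r f f r

  after r: (1 2 3 4 6)
  after f: (1 4 5 3 2 6 7)
  after f: (1 2 5 6)(3 4)
  after r: (1 3 6 2 5)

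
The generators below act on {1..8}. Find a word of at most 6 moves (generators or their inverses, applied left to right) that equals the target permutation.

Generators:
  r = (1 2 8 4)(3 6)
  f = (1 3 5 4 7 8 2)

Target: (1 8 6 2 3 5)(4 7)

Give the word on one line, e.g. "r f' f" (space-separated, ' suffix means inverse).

r f' f' r f

  after r: (1 2 8 4)(3 6)
  after f': (1 8 5 3 6)(2 7 4)
  after f': (1 7 5)(2 4 8 3 6)
  after r: (1 7 5 2)(6 8)
  after f: (1 8 6 2 3 5)(4 7)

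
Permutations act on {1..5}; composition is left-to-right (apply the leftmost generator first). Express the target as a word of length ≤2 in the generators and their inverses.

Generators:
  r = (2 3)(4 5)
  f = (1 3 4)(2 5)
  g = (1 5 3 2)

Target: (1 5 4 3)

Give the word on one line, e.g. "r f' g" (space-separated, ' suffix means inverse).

  after r': (2 3)(4 5)
  after g: (1 5 4 3)

r' g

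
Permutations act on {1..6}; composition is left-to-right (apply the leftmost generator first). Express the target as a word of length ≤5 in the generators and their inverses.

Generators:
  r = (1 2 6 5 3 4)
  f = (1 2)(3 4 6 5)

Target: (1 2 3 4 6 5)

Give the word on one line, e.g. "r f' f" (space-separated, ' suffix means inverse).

  after f': (1 2)(3 5 6 4)
  after r': (2 4 5)(3 6)
  after f': (1 2 3 4 6 5)

f' r' f'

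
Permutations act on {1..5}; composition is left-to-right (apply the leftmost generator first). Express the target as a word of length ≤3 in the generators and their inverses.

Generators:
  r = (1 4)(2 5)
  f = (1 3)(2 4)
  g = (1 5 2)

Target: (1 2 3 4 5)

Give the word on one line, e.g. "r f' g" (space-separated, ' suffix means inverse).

g f' r'

  after g: (1 5 2)
  after f': (1 5 4 2 3)
  after r': (1 2 3 4 5)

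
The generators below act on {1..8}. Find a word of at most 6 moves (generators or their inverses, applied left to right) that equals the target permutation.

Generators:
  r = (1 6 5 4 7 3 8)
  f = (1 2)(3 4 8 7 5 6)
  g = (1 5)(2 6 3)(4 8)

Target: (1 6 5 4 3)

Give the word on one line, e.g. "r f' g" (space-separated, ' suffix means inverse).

  after r: (1 6 5 4 7 3 8)
  after g: (1 3 4 7 2 6)(5 8)
  after f': (1 6 2 5 4 8 7)
  after g: (1 3 2)(5 8 7)
  after f': (1 6 5 4 3)

r g f' g f'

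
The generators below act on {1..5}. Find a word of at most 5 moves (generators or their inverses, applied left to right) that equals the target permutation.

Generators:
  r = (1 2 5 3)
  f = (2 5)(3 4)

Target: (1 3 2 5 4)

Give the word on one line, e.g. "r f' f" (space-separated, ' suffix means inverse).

  after r: (1 2 5 3)
  after f': (1 5 4 3)
  after r: (1 3 2 5 4)

r f' r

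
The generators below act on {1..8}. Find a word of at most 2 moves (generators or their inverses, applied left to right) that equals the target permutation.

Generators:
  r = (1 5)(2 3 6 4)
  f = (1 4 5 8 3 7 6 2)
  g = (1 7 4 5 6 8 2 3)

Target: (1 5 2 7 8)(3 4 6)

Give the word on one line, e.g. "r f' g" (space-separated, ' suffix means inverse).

  after f: (1 4 5 8 3 7 6 2)
  after g: (1 5 2 7 8)(3 4 6)

f g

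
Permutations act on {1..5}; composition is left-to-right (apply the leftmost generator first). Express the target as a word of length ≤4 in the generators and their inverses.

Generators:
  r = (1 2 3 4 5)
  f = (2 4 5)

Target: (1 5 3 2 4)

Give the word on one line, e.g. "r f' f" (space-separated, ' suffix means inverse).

f' r'

  after f': (2 5 4)
  after r': (1 5 3 2 4)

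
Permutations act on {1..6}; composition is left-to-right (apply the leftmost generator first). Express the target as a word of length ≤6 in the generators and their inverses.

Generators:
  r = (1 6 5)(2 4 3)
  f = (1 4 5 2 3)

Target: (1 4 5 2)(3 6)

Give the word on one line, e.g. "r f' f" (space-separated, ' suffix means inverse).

f r f f

  after f: (1 4 5 2 3)
  after r: (1 3 6 5 4)
  after f: (2 3 6)
  after f: (1 4 5 2)(3 6)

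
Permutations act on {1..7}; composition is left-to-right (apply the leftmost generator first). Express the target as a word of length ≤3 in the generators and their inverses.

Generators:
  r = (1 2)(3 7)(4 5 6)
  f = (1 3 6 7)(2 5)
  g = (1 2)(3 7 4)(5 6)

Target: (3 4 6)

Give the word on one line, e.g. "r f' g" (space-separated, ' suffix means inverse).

r g

  after r: (1 2)(3 7)(4 5 6)
  after g: (3 4 6)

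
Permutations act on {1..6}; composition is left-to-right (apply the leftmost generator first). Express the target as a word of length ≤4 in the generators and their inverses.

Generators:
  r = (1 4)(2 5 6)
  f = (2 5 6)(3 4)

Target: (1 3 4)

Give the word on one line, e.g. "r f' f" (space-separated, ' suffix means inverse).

f' r' f r

  after f': (2 6 5)(3 4)
  after r': (1 4 3)(2 5 6)
  after f: (1 3)(2 6 5)
  after r: (1 3 4)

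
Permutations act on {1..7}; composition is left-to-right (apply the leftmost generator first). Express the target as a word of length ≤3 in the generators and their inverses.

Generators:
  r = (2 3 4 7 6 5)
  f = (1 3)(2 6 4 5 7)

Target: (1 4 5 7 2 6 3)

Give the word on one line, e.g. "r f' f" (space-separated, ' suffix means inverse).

f' r

  after f': (1 3)(2 7 5 4 6)
  after r: (1 4 5 7 2 6 3)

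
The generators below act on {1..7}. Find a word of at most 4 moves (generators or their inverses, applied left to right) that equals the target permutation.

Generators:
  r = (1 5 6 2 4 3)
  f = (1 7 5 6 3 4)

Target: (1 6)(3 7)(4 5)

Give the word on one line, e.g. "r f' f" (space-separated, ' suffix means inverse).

  after f: (1 7 5 6 3 4)
  after f: (1 5 3)(4 7 6)
  after f: (1 6)(3 7)(4 5)

f f f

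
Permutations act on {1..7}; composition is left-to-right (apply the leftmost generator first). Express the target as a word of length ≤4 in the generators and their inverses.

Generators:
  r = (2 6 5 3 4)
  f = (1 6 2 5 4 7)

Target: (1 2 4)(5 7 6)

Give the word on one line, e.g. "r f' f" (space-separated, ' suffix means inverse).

f f

  after f: (1 6 2 5 4 7)
  after f: (1 2 4)(5 7 6)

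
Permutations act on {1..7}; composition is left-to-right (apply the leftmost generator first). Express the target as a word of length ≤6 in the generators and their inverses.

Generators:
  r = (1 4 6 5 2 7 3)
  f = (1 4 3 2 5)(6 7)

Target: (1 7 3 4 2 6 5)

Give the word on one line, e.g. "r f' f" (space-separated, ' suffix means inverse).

r' f r' f' r

  after r': (1 3 7 2 5 6 4)
  after f: (1 2)(3 6)(5 7)
  after r': (1 5 2 3 4)(6 7)
  after f': (1 2 4 5 3)
  after r: (1 7 3 4 2 6 5)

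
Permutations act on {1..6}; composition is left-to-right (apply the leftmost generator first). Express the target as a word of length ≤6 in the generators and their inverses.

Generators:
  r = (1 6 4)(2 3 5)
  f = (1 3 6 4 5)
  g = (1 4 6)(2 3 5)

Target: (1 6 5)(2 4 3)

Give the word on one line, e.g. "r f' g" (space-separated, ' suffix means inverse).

  after g': (1 6 4)(2 5 3)
  after r: (1 4 6)
  after r: (2 3 5)
  after g: (1 4 6)(2 5 3)
  after f': (1 6 5)(2 4 3)

g' r r g f'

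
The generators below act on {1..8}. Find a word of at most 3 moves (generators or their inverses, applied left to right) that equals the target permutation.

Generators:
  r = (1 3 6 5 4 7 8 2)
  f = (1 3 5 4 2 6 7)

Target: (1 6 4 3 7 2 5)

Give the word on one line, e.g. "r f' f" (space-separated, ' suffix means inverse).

  after f': (1 7 6 2 4 5 3)
  after f': (1 6 4 3 7 2 5)

f' f'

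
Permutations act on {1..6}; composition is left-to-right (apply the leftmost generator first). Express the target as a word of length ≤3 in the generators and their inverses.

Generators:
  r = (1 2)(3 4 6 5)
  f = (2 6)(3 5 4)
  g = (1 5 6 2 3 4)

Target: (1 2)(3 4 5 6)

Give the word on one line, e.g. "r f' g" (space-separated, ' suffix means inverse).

r' f' f'

  after r': (1 2)(3 5 6 4)
  after f': (1 6 5 2)
  after f': (1 2)(3 4 5 6)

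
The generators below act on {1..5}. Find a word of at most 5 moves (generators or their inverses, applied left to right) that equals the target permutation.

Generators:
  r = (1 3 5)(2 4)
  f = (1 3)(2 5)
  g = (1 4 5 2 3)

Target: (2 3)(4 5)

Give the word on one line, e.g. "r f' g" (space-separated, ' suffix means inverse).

g f g'

  after g: (1 4 5 2 3)
  after f: (1 4 2)
  after g': (2 3)(4 5)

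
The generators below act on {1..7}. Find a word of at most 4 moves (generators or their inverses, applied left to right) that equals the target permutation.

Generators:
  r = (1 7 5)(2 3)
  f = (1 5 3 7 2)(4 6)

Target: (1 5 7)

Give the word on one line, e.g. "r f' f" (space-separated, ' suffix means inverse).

  after r: (1 7 5)(2 3)
  after r: (1 5 7)

r r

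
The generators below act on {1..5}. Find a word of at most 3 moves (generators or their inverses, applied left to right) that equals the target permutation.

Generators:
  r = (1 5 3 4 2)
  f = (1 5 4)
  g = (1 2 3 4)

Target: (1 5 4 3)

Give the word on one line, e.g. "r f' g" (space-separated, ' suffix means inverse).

r g

  after r: (1 5 3 4 2)
  after g: (1 5 4 3)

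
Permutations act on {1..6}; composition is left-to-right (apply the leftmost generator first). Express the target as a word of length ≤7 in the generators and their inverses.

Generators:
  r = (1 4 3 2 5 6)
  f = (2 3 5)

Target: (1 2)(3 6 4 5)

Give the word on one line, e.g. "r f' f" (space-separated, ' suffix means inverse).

f' r r f f

  after f': (2 5 3)
  after r: (1 4 3 5 2 6)
  after r: (1 3 6 4 2)
  after f: (1 5 2)(3 6 4)
  after f: (1 2)(3 6 4 5)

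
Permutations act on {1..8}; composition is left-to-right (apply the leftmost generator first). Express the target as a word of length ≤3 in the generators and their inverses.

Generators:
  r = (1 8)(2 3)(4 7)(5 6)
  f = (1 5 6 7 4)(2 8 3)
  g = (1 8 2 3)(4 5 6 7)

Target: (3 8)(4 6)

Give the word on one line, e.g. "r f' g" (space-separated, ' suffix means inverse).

  after g: (1 8 2 3)(4 5 6 7)
  after r: (3 8)(4 6)

g r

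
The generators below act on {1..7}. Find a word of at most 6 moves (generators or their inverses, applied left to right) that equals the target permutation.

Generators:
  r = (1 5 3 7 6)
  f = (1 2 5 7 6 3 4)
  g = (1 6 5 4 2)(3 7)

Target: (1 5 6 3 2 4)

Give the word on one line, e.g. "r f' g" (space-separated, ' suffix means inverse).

  after r: (1 5 3 7 6)
  after r: (1 3 6 5 7)
  after g: (1 7 6 4 2)(3 5)
  after f': (1 5 6 3 2 4)

r r g f'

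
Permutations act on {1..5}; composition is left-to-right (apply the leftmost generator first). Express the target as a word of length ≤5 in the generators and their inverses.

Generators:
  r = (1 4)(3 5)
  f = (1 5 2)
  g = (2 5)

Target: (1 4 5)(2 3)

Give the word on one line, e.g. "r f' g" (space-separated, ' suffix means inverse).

  after g': (2 5)
  after r: (1 4)(2 3 5)
  after f: (1 4 5)(2 3)

g' r f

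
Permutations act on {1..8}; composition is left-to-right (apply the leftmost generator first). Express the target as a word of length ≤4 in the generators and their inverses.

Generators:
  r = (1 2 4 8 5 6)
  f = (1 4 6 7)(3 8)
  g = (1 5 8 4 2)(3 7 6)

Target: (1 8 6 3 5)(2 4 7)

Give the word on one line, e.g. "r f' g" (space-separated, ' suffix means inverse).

  after f: (1 4 6 7)(3 8)
  after g': (1 8 6 3 5)(2 4 7)

f g'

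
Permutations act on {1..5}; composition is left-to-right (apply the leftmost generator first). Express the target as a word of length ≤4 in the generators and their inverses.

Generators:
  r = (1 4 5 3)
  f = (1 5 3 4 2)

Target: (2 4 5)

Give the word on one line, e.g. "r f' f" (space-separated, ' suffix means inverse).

r' r' f'

  after r': (1 3 5 4)
  after r': (1 5)(3 4)
  after f': (2 4 5)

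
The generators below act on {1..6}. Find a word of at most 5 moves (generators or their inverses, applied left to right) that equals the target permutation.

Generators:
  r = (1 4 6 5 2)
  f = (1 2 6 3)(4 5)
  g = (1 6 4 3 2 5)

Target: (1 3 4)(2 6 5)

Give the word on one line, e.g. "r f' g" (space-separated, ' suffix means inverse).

f g' f r g

  after f: (1 2 6 3)(4 5)
  after g': (1 3 5 6 4 2)
  after f: (3 4 6 5)
  after r: (1 4 5 3 6 2)
  after g: (1 3 4)(2 6 5)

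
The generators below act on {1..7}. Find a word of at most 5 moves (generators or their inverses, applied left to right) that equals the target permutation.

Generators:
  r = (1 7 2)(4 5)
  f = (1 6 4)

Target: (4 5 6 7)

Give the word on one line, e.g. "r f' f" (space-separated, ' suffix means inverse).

r' f' r' r'

  after r': (1 2 7)(4 5)
  after f': (1 2 7 4 5 6)
  after r': (1 7 5 6 2)
  after r': (4 5 6 7)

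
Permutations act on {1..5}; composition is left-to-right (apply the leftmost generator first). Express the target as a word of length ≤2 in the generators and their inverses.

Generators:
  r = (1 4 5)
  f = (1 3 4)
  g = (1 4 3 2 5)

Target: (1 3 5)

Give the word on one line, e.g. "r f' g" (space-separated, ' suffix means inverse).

  after f: (1 3 4)
  after r: (1 3 5)

f r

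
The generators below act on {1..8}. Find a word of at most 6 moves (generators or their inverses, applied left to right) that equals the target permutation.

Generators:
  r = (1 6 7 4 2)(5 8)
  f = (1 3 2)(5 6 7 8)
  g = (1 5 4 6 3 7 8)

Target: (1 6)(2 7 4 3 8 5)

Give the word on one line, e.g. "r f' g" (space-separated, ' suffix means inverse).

g g r' r'

  after g: (1 5 4 6 3 7 8)
  after g: (1 4 3 8 5 6 7)
  after r': (1 7 2 4 3 5)
  after r': (1 6)(2 7 4 3 8 5)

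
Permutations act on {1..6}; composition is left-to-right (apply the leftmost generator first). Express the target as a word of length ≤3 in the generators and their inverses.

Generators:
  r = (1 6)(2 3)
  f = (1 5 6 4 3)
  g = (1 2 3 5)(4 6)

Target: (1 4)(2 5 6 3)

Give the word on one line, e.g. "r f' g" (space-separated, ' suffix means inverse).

  after r': (1 6)(2 3)
  after g: (1 4 6 2 5)
  after r': (1 4)(2 5 6 3)

r' g r'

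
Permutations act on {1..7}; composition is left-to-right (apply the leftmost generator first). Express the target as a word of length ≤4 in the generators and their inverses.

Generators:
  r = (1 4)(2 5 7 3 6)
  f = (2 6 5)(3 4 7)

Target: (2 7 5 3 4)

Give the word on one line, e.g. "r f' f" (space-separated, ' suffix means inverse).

  after f: (2 6 5)(3 4 7)
  after r': (1 4 5 6 2 3)
  after r': (2 7 5 3 4)

f r' r'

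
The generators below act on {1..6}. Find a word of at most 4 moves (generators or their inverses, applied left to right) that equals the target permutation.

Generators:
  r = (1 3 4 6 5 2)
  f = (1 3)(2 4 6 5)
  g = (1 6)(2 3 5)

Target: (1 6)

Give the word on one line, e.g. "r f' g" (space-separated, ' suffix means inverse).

  after g: (1 6)(2 3 5)
  after g: (2 5 3)
  after g: (1 6)

g g g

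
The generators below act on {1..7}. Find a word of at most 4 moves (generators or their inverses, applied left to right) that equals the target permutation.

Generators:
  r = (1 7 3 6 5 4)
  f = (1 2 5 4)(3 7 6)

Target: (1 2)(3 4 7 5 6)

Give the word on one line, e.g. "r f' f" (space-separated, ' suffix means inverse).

  after r': (1 4 5 6 3 7)
  after r': (1 5 3)(4 6 7)
  after f': (1 2)(3 4 7 5 6)

r' r' f'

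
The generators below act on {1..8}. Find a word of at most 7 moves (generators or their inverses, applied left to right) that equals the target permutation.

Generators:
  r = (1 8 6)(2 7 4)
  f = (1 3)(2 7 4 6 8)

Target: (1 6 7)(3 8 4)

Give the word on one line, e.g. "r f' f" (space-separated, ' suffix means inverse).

  after f: (1 3)(2 7 4 6 8)
  after r: (1 3 8 7 2 4)
  after f': (2 7 8)(3 6 4)
  after r: (1 8 7 6 2 4 3)
  after r: (1 6 7)(3 8 4)

f r f' r r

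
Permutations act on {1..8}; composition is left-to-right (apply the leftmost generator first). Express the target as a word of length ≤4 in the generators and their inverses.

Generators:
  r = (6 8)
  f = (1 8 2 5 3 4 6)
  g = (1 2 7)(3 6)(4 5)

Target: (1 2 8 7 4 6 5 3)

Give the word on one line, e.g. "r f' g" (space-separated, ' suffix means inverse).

g' r f g'

  after g': (1 7 2)(3 6)(4 5)
  after r: (1 7 2)(3 8 6)(4 5)
  after f: (1 7 5 6 4 3 2 8)
  after g': (1 2 8 7 4 6 5 3)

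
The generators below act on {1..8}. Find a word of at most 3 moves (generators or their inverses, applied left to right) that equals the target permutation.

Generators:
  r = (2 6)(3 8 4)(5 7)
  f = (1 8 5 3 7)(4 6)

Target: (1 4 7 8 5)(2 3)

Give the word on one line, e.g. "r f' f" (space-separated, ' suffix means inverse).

r' f r

  after r': (2 6)(3 4 8)(5 7)
  after f: (1 8 7 3 6 2 4 5)
  after r: (1 4 7 8 5)(2 3)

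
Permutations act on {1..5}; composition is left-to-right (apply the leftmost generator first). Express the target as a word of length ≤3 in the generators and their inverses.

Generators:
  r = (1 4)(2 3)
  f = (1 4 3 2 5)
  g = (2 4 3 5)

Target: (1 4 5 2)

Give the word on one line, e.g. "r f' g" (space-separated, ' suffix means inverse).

f' g' f'

  after f': (1 5 2 3 4)
  after g': (1 3 2 4)
  after f': (1 4 5 2)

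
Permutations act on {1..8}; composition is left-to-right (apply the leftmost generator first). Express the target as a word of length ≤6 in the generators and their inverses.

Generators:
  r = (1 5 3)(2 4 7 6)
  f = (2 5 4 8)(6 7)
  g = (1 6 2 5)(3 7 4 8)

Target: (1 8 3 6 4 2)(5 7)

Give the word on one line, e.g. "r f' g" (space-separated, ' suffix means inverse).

f r' g' r'

  after f: (2 5 4 8)(6 7)
  after r': (1 3 5 2)(4 8 6)
  after g': (1 8)(2 5 6 7 3)
  after r': (1 8 3 6 4 2)(5 7)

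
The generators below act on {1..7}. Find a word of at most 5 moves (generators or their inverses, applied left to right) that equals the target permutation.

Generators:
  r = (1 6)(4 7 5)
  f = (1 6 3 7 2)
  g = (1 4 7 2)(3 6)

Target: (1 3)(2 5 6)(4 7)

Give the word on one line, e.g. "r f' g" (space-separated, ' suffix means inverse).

r g' r

  after r: (1 6)(4 7 5)
  after g': (1 3 6 2 7 5)
  after r: (1 3)(2 5 6)(4 7)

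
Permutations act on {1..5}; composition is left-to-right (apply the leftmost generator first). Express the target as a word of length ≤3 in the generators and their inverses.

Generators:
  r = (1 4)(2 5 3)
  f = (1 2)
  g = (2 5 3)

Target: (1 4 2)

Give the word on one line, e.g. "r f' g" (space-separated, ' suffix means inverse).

  after g: (2 5 3)
  after r': (1 4)
  after f: (1 4 2)

g r' f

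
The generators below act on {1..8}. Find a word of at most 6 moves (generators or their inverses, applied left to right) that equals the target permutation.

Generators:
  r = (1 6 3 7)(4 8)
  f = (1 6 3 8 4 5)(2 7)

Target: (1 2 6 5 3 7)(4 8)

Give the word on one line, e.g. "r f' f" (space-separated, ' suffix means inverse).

  after f: (1 6 3 8 4 5)(2 7)
  after r: (1 3 4 5 6 7 2)
  after r: (1 7 2 6)(3 8 4 5)
  after f': (1 2)(5 6)
  after r: (1 2 6 5 3 7)(4 8)

f r r f' r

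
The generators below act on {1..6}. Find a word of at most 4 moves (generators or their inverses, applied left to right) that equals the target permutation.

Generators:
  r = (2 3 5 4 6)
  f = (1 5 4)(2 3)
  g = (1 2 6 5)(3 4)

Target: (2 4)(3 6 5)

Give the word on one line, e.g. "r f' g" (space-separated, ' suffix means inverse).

f g

  after f: (1 5 4)(2 3)
  after g: (2 4)(3 6 5)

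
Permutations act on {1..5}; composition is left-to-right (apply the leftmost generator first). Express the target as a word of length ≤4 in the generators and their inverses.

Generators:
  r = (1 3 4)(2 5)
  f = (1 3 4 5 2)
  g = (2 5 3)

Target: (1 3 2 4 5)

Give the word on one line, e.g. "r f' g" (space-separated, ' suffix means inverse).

g f' g'

  after g: (2 5 3)
  after f': (1 2 4 3 5)
  after g': (1 3 2 4 5)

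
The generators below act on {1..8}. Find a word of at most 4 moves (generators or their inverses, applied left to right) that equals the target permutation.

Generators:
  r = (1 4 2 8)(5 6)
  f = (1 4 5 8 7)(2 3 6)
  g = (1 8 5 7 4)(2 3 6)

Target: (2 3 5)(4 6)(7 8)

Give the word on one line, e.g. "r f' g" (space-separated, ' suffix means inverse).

f r'

  after f: (1 4 5 8 7)(2 3 6)
  after r': (2 3 5)(4 6)(7 8)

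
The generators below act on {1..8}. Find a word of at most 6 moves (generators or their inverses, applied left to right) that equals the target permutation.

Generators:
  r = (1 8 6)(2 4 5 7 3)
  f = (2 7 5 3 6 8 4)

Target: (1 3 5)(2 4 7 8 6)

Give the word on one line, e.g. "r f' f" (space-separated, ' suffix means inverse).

  after f: (2 7 5 3 6 8 4)
  after f: (2 5 6 4 7 3 8)
  after r: (1 8 4 3 6 5)(2 7)
  after f': (1 6 7 4 5)
  after f': (1 3 5)(2 4 7 8 6)

f f r f' f'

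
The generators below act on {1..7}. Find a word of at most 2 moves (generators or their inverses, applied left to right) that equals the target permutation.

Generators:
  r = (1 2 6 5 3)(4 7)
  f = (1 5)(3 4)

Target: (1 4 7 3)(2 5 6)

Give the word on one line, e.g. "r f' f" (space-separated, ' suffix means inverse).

r' f'

  after r': (1 3 5 6 2)(4 7)
  after f': (1 4 7 3)(2 5 6)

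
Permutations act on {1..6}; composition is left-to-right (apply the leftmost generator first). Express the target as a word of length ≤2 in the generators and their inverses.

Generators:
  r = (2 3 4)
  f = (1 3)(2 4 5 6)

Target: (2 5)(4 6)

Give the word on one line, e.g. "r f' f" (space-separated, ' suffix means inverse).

  after f': (1 3)(2 6 5 4)
  after f': (2 5)(4 6)

f' f'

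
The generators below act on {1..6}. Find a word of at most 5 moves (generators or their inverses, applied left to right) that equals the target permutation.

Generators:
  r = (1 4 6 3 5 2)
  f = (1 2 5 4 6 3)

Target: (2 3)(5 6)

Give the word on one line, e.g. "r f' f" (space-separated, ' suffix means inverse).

r' f r r

  after r': (1 2 5 3 6 4)
  after f: (1 5)(2 4)
  after r: (1 2 6 3 5 4)
  after r: (2 3)(5 6)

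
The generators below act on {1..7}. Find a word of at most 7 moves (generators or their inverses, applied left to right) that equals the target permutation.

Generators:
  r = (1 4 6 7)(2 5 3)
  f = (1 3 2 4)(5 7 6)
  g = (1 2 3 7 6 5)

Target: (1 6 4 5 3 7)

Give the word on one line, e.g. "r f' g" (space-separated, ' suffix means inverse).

r g' g' g' r

  after r: (1 4 6 7)(2 5 3)
  after g': (1 4 7 5 2 6 3)
  after g': (1 4 3 5)(2 7 6)
  after g': (1 4 2 3 6)
  after r: (1 6 4 5 3 7)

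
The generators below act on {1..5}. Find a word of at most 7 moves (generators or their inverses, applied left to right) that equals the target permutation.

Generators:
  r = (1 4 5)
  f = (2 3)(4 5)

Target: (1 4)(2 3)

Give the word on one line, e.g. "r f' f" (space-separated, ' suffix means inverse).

  after r: (1 4 5)
  after f: (1 5)(2 3)
  after r': (1 4)(2 3)
  after f: (1 5 4)
  after f: (1 4)(2 3)

r f r' f f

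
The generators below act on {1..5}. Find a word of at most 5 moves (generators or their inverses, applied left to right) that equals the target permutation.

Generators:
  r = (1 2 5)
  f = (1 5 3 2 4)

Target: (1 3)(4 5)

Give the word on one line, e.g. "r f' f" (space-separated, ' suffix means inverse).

  after r': (1 5 2)
  after f: (1 3 2 5 4)
  after r': (1 3)(4 5)

r' f r'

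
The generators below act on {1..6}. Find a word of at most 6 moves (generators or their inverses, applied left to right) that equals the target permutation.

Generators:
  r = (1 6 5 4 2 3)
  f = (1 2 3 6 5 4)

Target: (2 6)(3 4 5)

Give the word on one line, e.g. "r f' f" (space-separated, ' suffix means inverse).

r' f f r f

  after r': (1 3 2 4 5 6)
  after f: (1 6 2)
  after f: (1 5 4)(3 6)
  after r: (1 4 6)(2 3 5)
  after f: (2 6)(3 4 5)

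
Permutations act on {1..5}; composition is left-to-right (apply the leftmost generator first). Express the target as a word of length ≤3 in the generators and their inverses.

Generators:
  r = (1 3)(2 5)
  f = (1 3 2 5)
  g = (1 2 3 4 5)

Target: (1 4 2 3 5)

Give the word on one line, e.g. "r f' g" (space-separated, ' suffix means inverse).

  after r: (1 3)(2 5)
  after g: (1 4 5 3 2)
  after r': (1 4 2 3 5)

r g r'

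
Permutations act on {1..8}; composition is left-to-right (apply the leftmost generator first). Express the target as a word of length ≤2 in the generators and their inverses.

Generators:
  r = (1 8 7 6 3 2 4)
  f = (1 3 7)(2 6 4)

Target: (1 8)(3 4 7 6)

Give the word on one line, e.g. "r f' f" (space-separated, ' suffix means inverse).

  after f': (1 7 3)(2 4 6)
  after r': (1 8)(3 4 7 6)

f' r'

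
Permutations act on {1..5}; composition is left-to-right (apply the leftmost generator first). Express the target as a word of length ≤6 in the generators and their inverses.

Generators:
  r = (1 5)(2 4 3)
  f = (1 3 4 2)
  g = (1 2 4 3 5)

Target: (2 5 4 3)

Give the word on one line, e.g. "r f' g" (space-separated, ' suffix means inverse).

f' r' g' g' f

  after f': (1 2 4 3)
  after r': (1 3 5)
  after g': (1 4 2)
  after g': (1 2 5 3 4)
  after f: (2 5 4 3)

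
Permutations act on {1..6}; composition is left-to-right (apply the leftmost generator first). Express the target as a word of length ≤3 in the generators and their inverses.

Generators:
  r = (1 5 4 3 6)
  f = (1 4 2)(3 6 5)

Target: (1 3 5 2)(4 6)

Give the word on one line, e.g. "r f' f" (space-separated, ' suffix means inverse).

  after r: (1 5 4 3 6)
  after f': (1 6 2 4 5)
  after f': (1 3 5 2)(4 6)

r f' f'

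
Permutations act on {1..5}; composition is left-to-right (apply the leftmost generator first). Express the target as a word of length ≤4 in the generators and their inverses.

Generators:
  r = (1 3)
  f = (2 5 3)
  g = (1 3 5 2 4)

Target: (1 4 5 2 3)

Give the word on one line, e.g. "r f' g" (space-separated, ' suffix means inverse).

g' f

  after g': (1 4 2 5 3)
  after f: (1 4 5 2 3)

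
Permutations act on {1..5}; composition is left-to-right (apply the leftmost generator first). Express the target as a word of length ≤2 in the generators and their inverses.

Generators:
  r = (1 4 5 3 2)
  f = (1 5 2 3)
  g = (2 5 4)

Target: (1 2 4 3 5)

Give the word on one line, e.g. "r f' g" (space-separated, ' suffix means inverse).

g r'

  after g: (2 5 4)
  after r': (1 2 4 3 5)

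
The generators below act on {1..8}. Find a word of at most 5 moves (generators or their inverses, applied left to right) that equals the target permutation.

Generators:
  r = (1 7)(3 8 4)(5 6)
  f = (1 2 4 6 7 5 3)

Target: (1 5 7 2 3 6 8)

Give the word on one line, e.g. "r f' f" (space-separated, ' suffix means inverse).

  after r': (1 7)(3 4 8)(5 6)
  after f: (1 5 7 2 4 8)(3 6)
  after r': (1 6 4 3 5)(2 8 7)
  after r': (1 5 7 2 3 6 8)

r' f r' r'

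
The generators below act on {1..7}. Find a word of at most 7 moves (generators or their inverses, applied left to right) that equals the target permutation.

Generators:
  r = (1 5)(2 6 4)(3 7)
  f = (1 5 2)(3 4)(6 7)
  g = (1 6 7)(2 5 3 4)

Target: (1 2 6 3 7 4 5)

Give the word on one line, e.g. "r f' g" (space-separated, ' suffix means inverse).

  after g: (1 6 7)(2 5 3 4)
  after f': (1 7 2)(4 5)
  after r': (1 3 7 4)(2 5 6)
  after f': (1 4 2)(3 6 5 7)
  after g: (1 2 6 3 7 4 5)

g f' r' f' g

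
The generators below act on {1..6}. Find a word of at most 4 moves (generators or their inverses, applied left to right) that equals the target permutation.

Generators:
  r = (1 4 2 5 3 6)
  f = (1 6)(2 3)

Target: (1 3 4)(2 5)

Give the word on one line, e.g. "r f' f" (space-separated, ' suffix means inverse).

f r' f f

  after f: (1 6)(2 3)
  after r': (1 3 4)(2 5)
  after f: (1 2 5 3 4 6)
  after f: (1 3 4)(2 5)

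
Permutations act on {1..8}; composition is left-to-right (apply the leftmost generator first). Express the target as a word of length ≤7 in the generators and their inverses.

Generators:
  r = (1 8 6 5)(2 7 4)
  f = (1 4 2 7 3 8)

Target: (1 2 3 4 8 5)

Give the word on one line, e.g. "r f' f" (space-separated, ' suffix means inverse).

  after f': (1 8 3 7 2 4)
  after r': (2 7 4 5 6 8 3)
  after f: (1 4 5 6)(2 3 7)
  after r': (1 7 4 6 5 8)(2 3)
  after r': (1 2 3 4 8 5)

f' r' f r' r'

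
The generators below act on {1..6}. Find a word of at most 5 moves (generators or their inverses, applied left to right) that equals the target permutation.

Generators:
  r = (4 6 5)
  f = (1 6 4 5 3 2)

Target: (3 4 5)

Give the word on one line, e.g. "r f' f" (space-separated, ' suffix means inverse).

  after f': (1 2 3 5 4 6)
  after r': (1 2 3 6)
  after f: (3 4 5)

f' r' f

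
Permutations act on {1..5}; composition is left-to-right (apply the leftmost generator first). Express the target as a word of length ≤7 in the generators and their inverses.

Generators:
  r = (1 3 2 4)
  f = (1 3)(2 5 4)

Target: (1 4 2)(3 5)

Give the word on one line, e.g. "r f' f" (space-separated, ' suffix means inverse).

f r f' r' f'

  after f: (1 3)(2 5 4)
  after r: (1 2 5)
  after f': (1 4 5 3)
  after r': (1 2 3 4 5)
  after f': (1 4 2)(3 5)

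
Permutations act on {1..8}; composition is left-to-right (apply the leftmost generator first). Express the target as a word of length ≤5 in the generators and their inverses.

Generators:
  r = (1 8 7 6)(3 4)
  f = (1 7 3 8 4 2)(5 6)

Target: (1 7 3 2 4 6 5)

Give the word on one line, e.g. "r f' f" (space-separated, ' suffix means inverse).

  after f': (1 2 4 8 3 7)(5 6)
  after f': (1 4 3)(2 8 7)
  after f': (1 8)(2 3)(4 7)(5 6)
  after r: (1 7 3 2 4 6 5)

f' f' f' r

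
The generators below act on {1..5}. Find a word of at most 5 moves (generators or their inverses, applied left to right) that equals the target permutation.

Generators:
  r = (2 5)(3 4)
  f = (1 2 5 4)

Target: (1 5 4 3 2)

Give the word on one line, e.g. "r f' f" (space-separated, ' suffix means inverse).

  after r': (2 5)(3 4)
  after f': (1 4 3 5)
  after f': (1 5 4 3 2)
  after r: (1 2)(3 5)
  after r: (1 5 4 3 2)

r' f' f' r r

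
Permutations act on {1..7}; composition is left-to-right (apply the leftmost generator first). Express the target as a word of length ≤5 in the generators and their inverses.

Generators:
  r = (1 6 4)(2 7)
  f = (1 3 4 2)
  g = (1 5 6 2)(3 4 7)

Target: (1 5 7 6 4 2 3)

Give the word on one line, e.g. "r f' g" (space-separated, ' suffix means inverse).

f' g g r'

  after f': (1 2 4 3)
  after g: (2 7 3 5 6)
  after g: (1 5 2 3 6)(4 7)
  after r': (1 5 7 6 4 2 3)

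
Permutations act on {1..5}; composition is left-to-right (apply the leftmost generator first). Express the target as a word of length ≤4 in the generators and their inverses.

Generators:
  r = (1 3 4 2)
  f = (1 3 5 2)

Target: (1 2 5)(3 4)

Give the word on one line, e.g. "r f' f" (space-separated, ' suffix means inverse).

r f' f'

  after r: (1 3 4 2)
  after f': (3 4 5)
  after f': (1 2 5)(3 4)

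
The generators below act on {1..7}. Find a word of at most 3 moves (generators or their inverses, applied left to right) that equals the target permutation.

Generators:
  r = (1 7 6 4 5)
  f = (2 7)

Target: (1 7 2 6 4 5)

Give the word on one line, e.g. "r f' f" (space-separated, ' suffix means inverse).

f r

  after f: (2 7)
  after r: (1 7 2 6 4 5)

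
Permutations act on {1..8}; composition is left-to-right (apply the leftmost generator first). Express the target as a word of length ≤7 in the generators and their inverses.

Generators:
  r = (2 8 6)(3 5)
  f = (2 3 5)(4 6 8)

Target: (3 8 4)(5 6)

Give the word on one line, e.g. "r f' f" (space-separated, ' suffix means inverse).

  after r: (2 8 6)(3 5)
  after f: (2 4 6 3)
  after r: (2 4)(3 8 6 5)
  after f': (2 8 4 5)(3 6)
  after r': (3 8 4)(5 6)

r f r f' r'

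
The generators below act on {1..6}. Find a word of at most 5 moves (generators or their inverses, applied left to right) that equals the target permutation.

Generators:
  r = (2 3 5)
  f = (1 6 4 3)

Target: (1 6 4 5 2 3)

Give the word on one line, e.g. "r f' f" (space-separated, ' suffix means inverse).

  after f: (1 6 4 3)
  after r': (1 6 4 2 5 3)
  after r': (1 6 4 5 2 3)

f r' r'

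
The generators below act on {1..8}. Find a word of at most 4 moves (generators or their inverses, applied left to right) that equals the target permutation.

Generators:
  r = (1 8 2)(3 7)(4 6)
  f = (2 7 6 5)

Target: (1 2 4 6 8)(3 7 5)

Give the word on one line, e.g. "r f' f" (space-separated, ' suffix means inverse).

f f r'

  after f: (2 7 6 5)
  after f: (2 6)(5 7)
  after r': (1 2 4 6 8)(3 7 5)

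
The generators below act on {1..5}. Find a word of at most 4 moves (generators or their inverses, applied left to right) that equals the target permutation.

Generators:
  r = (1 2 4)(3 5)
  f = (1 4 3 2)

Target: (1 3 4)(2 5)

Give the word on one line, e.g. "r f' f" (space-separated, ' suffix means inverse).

f' r f

  after f': (1 2 3 4)
  after r: (1 4 2 5 3)
  after f: (1 3 4)(2 5)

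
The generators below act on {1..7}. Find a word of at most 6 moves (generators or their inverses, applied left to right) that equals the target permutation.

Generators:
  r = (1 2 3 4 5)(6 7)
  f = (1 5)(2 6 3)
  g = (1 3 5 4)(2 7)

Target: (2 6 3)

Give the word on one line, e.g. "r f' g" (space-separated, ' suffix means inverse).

f f f f

  after f: (1 5)(2 6 3)
  after f: (2 3 6)
  after f: (1 5)
  after f: (2 6 3)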